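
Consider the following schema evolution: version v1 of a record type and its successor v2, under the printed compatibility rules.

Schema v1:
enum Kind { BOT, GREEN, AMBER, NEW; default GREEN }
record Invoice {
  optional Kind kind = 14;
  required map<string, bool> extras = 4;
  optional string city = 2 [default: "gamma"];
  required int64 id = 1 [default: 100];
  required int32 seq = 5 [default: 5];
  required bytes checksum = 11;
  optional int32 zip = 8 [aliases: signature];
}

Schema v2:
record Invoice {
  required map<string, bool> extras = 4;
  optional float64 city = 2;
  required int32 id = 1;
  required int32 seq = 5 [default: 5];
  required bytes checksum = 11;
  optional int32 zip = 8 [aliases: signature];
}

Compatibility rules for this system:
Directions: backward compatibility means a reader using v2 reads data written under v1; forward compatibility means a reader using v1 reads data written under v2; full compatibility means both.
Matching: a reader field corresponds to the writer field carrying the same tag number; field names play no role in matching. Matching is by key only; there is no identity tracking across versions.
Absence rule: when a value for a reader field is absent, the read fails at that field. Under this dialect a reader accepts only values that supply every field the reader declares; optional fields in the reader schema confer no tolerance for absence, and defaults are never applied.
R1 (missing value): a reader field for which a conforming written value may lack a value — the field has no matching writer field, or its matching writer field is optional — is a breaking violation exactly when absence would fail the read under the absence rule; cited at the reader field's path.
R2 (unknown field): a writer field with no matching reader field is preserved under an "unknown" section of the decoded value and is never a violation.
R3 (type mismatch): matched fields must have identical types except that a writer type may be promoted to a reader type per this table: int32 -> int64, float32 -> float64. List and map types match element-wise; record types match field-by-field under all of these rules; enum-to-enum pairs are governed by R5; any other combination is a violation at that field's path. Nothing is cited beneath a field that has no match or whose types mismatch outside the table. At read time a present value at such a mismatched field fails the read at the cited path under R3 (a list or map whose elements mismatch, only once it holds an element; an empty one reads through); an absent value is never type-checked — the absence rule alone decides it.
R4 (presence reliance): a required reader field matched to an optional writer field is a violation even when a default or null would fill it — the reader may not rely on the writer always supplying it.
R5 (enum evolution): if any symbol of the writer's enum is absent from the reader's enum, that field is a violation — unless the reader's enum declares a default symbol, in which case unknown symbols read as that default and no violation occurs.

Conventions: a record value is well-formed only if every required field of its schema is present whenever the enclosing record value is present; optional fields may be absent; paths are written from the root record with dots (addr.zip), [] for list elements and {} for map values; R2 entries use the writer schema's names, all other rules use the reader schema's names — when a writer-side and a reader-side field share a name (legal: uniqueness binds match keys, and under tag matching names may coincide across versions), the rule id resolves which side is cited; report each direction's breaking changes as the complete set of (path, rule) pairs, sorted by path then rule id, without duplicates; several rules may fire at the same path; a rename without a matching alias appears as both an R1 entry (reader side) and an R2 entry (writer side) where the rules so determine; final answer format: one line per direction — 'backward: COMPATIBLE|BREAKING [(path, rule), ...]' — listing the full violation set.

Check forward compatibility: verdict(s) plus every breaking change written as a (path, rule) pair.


arrows below run writer -> reader for Invoice
forward analysis of Invoice with v1 as reader and v2 as writer:
  kind: no writer match
  map<string, bool> -> map<string, bool>, writer required: extras aligns to extras
  float64 -> string, writer optional: city aligns to city
  int32 -> int64, writer required: id aligns to id
  int32 -> int32, writer required: seq aligns to seq
  bytes -> bytes, writer required: checksum aligns to checksum
  int32 -> int32, writer optional: zip aligns to zip
  R1 fires at city
  R3 fires at city
  R1 fires at kind
  R1 fires at zip
  forward on Invoice therefore BREAKING (4)
ruling out the remaining Invoice differences:
  removed field kind from record Invoice -> fires only in the backward direction of Invoice, which is not asked here
  field id in record Invoice: type int64 changed to int32 (its default is dropped) -> fires only in the backward direction of Invoice, which is not asked here

forward: BREAKING [(city, R1), (city, R3), (kind, R1), (zip, R1)]


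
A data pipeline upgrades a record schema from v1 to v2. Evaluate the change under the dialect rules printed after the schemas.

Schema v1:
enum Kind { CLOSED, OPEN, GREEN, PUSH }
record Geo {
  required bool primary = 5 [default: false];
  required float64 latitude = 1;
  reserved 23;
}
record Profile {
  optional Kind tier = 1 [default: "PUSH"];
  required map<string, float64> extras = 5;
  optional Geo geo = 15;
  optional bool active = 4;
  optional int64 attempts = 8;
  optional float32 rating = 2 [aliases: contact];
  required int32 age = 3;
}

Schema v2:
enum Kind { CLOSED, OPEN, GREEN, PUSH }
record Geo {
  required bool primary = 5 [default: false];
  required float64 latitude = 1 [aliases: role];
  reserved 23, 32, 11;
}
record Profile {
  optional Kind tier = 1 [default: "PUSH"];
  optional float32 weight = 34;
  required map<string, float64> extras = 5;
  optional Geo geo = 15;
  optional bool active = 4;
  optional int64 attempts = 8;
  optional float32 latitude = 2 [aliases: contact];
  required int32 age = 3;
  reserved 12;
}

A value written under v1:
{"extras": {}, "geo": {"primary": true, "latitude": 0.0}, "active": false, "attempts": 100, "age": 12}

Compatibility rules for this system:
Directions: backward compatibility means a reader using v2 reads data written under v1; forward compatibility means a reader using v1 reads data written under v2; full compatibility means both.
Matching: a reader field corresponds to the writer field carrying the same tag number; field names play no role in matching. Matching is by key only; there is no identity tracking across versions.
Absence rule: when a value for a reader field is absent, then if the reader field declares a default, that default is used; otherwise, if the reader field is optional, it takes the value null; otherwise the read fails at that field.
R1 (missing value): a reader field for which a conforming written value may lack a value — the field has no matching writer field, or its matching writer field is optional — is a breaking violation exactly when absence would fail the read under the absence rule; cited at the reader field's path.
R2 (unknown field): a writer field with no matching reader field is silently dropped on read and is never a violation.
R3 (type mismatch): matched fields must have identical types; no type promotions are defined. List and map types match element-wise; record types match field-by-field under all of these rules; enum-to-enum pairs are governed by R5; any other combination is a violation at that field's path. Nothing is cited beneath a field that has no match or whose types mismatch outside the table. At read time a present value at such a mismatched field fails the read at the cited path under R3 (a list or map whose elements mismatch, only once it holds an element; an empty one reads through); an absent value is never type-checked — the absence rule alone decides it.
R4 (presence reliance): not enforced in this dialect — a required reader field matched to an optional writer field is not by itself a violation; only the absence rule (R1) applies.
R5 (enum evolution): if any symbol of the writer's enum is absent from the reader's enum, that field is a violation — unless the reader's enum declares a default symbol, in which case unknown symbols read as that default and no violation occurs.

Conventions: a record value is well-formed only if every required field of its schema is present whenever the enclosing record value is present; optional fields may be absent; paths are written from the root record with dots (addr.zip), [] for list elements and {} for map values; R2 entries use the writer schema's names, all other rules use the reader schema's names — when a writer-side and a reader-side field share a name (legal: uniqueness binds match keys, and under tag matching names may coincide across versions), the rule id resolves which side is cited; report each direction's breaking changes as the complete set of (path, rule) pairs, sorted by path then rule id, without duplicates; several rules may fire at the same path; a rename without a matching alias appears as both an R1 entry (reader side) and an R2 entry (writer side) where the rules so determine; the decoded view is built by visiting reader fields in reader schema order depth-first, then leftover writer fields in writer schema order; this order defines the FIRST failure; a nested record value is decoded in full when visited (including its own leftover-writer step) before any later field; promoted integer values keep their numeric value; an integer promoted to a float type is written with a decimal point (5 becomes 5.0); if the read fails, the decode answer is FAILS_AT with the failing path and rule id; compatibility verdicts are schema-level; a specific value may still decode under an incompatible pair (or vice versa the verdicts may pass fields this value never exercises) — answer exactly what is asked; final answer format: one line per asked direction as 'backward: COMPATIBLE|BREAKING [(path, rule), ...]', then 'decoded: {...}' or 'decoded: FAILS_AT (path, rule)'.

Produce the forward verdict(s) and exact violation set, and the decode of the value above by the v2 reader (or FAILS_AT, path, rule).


arrows below run writer -> reader for Profile
forward analysis of Profile with v1 as reader and v2 as writer:
  Kind -> Kind, writer optional: tier aligns to tier
  map<string, float64> -> map<string, float64>, writer required: extras aligns to extras
  Geo -> Geo, writer optional: geo aligns to geo
  bool -> bool, writer optional: active aligns to active
  int64 -> int64, writer optional: attempts aligns to attempts
  float32 -> float32, writer optional: rating aligns to latitude
  int32 -> int32, writer required: age aligns to age
  weight (writer side), unknown to reader
  bool -> bool, writer required: geo.primary aligns to geo.primary
  float64 -> float64, writer required: geo.latitude aligns to geo.latitude
  => no violations; forward on Profile: COMPATIBLE
decode walk for Profile under reader schema v2:
  tier := "PUSH" (absent -> default)
  weight := null (absent, optional -> null)
  extras := {}
  geo.primary := true
  geo.latitude := 0.0
  active := false
  attempts := 100
  latitude := null (absent, optional -> null)
  age := 12
  => decoded: {"tier": "PUSH", "weight": null, "extras": {}, "geo": {"primary": true, "latitude": 0.0}, "active": false, "attempts": 100, "latitude": null, "age": 12}

forward: COMPATIBLE []; decoded: {"tier": "PUSH", "weight": null, "extras": {}, "geo": {"primary": true, "latitude": 0.0}, "active": false, "attempts": 100, "latitude": null, "age": 12}


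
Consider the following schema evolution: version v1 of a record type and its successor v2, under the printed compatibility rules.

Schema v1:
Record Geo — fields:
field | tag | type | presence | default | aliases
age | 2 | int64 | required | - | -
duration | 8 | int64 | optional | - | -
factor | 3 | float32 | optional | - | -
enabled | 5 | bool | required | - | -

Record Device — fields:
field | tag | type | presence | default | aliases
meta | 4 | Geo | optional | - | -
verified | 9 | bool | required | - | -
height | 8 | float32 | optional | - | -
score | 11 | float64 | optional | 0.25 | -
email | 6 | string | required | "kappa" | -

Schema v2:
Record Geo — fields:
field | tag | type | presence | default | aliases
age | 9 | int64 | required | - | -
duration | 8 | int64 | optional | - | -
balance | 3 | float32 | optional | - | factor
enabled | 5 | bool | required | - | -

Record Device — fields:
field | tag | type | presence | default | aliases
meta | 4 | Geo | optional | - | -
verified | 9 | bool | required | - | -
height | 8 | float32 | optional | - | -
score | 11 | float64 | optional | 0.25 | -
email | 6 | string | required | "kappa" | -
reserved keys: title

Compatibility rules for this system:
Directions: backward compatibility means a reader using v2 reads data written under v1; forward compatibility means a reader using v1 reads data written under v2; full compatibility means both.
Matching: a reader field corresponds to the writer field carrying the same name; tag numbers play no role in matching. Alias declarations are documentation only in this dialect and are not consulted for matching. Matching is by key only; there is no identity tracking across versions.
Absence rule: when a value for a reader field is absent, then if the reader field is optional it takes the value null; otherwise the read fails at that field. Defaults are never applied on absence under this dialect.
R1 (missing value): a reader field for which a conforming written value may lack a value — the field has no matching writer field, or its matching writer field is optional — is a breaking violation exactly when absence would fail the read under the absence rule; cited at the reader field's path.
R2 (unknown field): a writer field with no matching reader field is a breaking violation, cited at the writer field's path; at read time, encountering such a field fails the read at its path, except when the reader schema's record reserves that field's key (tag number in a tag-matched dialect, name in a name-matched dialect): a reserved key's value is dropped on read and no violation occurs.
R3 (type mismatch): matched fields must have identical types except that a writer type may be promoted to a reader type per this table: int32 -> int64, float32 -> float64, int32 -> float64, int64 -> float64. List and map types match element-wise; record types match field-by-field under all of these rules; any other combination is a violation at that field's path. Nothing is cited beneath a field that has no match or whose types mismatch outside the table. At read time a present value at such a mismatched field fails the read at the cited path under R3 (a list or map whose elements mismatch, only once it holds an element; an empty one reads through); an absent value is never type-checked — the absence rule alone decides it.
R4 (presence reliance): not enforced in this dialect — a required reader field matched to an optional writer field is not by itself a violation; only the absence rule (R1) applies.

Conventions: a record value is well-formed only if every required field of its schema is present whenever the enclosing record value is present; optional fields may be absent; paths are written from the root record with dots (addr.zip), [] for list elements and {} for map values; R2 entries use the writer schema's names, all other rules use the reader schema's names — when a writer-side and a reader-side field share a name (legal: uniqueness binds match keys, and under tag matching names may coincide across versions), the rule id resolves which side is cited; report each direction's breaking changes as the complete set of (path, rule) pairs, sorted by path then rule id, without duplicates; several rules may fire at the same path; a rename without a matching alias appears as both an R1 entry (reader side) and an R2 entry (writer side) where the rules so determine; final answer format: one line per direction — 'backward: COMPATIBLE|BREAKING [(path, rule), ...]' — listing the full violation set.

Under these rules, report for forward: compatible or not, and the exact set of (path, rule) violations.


forward: BREAKING [(meta.balance, R2)]

each type pair in Device: writer, then reader
checking forward for Device: reader v1 against writer v2:
  meta <- meta (Geo -> Geo, writer optional)
  verified <- verified (bool -> bool, writer required)
  height <- height (float32 -> float32, writer optional)
  score <- score (float64 -> float64, writer optional)
  email <- email (string -> string, writer required)
  meta.age <- meta.age (int64 -> int64, writer required)
  meta.duration <- meta.duration (int64 -> int64, writer optional)
  no writer field matches reader meta.factor
  meta.enabled <- meta.enabled (bool -> bool, writer required)
  meta.balance (writer side), unknown to reader
  rule R2 violated at meta.balance
  => 1 violation(s): forward is BREAKING for Device
remaining Device differences; none change what is asked:
  field age in record Geo: tag 2 changed to 9 -> triggers nothing under Device's printed rules — same verdict


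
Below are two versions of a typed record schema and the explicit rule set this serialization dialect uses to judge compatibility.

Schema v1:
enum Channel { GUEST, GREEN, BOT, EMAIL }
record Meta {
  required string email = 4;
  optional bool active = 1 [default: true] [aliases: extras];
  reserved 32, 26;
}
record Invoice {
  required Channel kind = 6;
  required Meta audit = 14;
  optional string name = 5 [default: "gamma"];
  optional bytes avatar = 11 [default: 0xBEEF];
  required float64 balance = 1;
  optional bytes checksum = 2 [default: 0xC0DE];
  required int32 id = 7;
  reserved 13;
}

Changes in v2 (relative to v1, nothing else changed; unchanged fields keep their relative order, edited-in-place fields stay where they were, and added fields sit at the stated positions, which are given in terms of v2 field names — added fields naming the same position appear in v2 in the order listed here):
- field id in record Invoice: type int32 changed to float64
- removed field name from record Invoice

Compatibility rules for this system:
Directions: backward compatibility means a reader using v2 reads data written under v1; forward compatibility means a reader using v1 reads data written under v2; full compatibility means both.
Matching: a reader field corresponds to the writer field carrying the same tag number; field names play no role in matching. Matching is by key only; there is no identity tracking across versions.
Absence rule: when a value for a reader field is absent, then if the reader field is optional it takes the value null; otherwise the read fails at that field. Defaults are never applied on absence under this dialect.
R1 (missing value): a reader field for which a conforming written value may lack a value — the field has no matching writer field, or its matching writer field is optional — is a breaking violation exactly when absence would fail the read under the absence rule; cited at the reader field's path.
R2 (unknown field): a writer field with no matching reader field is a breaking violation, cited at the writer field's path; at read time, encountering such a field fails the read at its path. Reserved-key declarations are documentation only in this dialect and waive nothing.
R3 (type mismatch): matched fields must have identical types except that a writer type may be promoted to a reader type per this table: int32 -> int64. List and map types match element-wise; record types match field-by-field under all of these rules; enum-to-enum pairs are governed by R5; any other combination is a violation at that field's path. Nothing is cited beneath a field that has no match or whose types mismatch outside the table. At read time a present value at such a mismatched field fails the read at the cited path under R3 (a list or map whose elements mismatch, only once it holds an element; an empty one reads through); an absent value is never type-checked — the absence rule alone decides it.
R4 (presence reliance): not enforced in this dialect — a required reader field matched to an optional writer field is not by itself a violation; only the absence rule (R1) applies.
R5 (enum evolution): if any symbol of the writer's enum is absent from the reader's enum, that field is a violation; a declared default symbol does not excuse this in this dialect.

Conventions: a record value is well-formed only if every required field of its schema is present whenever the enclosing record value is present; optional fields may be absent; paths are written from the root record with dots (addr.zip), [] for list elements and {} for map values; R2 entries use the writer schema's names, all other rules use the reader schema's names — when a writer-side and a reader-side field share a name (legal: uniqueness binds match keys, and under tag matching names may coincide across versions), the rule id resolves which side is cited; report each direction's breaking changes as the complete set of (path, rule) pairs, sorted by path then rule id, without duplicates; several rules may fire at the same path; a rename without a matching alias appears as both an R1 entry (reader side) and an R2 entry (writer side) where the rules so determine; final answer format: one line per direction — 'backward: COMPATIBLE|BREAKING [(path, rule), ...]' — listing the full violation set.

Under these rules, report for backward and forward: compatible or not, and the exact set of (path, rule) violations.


in Invoice below, arrows point writer -> reader
backward for Invoice (reader v2, writer v1):
  kind: Channel -> Channel, writer required; from kind
  audit: Meta -> Meta, writer required; from audit
  avatar: bytes -> bytes, writer optional; from avatar
  balance: float64 -> float64, writer required; from balance
  checksum: bytes -> bytes, writer optional; from checksum
  id: int32 -> float64, writer required; from id
  name (writer side), unknown to reader
  audit.email: string -> string, writer required; from audit.email
  audit.active: bool -> bool, writer optional; from audit.active
  violation R3 at id
  violation R2 at name
  => 2 violation(s): backward is BREAKING for Invoice
forward for Invoice (reader v1, writer v2):
  kind: Channel -> Channel, writer required; from kind
  audit: Meta -> Meta, writer required; from audit
  name has no writer counterpart
  avatar: bytes -> bytes, writer optional; from avatar
  balance: float64 -> float64, writer required; from balance
  checksum: bytes -> bytes, writer optional; from checksum
  id: float64 -> int32, writer required; from id
  audit.email: string -> string, writer required; from audit.email
  audit.active: bool -> bool, writer optional; from audit.active
  violation R3 at id
  => 1 violation(s): forward is BREAKING for Invoice

backward: BREAKING [(id, R3), (name, R2)]; forward: BREAKING [(id, R3)]


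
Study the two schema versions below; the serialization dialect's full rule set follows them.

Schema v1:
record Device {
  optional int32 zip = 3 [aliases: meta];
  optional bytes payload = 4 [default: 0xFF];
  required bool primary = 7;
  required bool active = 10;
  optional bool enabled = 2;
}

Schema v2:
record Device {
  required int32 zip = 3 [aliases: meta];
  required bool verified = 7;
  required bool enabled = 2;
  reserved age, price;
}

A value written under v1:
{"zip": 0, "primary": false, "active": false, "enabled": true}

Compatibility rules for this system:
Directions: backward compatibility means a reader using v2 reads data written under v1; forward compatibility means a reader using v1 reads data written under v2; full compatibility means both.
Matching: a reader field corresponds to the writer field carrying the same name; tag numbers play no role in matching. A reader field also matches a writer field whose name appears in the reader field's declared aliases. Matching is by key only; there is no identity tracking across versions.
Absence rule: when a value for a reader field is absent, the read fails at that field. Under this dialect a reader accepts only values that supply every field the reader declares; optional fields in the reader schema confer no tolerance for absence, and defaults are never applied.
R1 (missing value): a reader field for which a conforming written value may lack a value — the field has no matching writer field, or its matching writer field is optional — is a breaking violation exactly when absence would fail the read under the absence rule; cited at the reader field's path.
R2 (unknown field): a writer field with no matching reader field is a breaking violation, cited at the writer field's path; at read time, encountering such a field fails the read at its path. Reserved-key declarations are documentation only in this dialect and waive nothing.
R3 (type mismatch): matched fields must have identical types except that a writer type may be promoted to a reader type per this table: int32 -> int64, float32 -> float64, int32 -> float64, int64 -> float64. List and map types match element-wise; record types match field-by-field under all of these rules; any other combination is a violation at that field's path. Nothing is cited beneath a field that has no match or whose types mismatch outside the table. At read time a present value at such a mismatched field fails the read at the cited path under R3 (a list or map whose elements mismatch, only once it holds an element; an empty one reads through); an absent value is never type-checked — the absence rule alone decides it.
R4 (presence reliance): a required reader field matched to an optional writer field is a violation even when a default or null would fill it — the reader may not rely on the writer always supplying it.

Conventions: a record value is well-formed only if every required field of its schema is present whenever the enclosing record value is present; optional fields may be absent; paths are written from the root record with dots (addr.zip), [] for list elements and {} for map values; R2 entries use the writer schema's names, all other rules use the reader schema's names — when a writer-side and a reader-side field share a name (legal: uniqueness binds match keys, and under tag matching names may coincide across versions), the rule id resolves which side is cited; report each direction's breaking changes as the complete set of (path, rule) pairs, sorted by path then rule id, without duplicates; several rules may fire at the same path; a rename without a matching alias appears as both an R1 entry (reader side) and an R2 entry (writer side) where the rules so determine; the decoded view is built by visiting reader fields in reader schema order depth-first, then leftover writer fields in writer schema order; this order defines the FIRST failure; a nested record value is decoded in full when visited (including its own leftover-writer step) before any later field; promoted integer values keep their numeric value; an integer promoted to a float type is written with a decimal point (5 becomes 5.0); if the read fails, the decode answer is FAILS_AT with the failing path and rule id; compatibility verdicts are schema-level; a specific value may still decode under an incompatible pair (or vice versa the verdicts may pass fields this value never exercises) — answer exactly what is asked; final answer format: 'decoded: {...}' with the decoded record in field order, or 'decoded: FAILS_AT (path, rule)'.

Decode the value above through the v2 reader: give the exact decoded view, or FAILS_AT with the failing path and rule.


decoded: FAILS_AT (verified, R1)

each type pair in Device: writer, then reader
decoding the Device value with the v2 reader:
  zip := 0
  read fails at verified under R1 (no fill)
  => FAILS_AT (verified, R1)
the rest of the Device diff is inert for this question:
  field zip in record Device: optional changed to required -> changes Device's schema-level verdicts only — the decode of this value is the same
  field enabled in record Device: optional changed to required -> changes Device's schema-level verdicts only — the decode of this value is the same
  removed field active from record Device -> changes Device's schema-level verdicts only — the decode of this value is the same


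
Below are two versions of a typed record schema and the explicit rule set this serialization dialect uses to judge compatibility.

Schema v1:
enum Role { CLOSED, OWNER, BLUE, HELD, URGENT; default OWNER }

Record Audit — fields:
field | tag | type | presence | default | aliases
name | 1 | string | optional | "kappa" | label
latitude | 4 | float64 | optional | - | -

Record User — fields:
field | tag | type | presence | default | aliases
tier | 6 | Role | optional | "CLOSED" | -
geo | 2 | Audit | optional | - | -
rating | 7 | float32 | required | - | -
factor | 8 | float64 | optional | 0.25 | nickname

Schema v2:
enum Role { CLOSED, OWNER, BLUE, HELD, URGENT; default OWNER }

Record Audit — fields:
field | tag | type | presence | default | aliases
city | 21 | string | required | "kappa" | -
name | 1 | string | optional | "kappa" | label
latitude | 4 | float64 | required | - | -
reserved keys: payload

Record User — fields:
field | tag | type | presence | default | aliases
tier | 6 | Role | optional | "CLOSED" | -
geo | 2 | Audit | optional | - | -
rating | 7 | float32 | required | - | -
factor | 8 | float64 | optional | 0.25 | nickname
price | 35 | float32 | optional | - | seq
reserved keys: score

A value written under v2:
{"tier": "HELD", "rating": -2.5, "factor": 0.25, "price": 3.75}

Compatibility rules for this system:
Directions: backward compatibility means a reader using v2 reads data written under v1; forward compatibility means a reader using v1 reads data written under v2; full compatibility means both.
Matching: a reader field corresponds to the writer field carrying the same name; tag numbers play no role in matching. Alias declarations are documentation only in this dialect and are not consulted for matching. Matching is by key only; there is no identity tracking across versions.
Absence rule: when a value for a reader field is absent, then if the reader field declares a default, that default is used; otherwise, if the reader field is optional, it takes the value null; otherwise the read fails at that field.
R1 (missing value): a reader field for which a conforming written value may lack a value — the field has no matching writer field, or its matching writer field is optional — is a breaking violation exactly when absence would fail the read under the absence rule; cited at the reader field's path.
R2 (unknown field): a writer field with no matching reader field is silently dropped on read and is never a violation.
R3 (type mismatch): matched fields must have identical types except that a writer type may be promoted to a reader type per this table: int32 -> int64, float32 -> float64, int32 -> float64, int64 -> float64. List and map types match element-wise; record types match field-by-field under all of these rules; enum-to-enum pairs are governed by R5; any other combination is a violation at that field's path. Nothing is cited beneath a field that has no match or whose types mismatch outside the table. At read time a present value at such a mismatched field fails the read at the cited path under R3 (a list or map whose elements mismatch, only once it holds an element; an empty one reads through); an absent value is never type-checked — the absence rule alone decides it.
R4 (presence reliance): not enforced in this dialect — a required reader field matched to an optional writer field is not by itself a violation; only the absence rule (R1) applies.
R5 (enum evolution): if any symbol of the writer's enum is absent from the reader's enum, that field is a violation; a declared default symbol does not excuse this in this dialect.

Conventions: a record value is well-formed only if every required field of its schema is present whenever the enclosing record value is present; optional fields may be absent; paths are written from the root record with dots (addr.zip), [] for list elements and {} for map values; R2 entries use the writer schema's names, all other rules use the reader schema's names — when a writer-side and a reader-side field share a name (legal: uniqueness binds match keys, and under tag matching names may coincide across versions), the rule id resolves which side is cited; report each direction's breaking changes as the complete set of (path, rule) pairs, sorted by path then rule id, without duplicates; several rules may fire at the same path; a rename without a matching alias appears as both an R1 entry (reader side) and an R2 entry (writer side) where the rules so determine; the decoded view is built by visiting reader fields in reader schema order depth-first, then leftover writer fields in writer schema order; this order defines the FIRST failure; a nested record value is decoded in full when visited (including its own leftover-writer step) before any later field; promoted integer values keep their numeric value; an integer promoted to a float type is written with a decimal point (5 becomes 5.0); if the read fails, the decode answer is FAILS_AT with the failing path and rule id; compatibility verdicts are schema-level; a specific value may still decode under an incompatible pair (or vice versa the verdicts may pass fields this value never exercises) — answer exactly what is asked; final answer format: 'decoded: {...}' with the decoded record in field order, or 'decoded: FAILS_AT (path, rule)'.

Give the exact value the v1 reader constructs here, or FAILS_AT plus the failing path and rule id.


each type pair in User: writer, then reader
decoding the User value with the v1 reader:
  tier := "HELD"
  geo := null (absent, optional -> null)
  rating := -2.5
  factor := 0.25
  writer price: unknown -> dropped
  => decoded: {"tier": "HELD", "geo": null, "rating": -2.5, "factor": 0.25}
diffs on User not affecting the asked answer:
  field latitude in record Audit: optional changed to required -> matters for User compatibility verdicts, not for this value's decode
  added field price to record User: optional float32, tag 35 (in v2 it sits last) -> inert under this dialect — no rule fires on User and the result does not move
  added field city to record Audit: required string, tag 21, default "kappa" (in v2 it sits immediately before name) -> inert under this dialect — no rule fires on User and the result does not move

decoded: {"tier": "HELD", "geo": null, "rating": -2.5, "factor": 0.25}


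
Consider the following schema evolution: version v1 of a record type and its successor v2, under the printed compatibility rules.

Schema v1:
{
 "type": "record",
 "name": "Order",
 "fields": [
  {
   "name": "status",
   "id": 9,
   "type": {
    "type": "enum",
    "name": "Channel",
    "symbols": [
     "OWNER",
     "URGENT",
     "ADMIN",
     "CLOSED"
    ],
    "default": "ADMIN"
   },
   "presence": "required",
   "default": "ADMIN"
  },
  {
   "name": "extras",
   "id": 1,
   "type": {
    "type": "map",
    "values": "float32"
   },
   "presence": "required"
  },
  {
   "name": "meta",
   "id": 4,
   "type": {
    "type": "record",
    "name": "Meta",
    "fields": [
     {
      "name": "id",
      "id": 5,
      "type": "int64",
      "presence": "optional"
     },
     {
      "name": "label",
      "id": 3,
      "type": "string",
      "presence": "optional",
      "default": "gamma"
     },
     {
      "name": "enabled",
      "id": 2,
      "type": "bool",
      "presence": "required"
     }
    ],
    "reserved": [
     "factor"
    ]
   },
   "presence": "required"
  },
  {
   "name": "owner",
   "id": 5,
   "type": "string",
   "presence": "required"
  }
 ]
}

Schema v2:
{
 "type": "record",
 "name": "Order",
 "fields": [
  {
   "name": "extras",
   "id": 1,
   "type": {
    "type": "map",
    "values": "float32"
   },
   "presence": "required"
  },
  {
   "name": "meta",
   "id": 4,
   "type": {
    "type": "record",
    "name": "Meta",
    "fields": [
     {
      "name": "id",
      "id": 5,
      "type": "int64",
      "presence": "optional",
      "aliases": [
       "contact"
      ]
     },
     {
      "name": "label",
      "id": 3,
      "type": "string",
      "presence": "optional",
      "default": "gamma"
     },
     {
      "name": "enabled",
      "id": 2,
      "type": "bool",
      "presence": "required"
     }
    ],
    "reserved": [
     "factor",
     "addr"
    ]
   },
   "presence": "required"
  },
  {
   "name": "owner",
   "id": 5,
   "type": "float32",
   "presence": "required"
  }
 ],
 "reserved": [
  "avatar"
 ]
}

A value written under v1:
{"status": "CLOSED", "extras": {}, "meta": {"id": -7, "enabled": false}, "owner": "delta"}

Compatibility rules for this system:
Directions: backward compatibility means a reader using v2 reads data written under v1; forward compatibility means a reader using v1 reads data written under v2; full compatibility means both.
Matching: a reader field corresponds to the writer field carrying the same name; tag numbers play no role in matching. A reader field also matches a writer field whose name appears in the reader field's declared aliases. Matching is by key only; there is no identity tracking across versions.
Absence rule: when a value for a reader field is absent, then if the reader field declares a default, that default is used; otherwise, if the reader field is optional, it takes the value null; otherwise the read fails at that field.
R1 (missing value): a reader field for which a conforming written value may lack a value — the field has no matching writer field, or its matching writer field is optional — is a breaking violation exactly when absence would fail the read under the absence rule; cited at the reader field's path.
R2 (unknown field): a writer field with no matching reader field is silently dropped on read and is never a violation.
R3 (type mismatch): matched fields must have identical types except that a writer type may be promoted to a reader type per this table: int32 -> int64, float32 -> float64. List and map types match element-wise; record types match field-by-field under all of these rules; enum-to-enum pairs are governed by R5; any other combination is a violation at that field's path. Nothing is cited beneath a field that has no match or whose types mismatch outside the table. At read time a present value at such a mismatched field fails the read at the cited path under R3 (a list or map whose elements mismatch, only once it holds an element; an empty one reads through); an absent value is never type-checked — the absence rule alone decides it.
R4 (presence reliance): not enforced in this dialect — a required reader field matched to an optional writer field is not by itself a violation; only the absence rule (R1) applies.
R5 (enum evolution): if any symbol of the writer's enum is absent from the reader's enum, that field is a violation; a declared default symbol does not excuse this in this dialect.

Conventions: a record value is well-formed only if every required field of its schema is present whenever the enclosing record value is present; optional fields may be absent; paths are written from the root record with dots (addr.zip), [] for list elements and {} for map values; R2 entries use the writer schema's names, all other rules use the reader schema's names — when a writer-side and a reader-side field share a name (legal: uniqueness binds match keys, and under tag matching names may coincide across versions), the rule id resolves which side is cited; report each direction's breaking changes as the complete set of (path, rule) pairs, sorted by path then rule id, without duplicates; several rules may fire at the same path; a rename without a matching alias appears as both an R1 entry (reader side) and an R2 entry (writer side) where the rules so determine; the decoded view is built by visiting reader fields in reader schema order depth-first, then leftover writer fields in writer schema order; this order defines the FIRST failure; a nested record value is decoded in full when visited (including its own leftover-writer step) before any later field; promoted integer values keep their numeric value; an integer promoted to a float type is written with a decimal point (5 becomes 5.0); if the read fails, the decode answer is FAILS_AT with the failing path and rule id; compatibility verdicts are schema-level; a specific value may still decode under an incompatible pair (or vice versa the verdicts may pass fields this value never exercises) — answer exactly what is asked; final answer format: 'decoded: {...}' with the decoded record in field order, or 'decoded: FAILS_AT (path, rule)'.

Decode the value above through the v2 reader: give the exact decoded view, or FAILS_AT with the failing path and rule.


in Order below, arrows point writer -> reader
migrating the Order value to v2:
  extras := {}
  meta.id := -7
  meta.label := "gamma" (no value, default fills)
  meta.enabled := false
  read fails at owner under R3
  => FAILS_AT (owner, R3)
the rest of the Order diff is inert for this question:
  removed field status from record Order -> triggers nothing under the printed rules; the Order answer is the same either way

decoded: FAILS_AT (owner, R3)
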